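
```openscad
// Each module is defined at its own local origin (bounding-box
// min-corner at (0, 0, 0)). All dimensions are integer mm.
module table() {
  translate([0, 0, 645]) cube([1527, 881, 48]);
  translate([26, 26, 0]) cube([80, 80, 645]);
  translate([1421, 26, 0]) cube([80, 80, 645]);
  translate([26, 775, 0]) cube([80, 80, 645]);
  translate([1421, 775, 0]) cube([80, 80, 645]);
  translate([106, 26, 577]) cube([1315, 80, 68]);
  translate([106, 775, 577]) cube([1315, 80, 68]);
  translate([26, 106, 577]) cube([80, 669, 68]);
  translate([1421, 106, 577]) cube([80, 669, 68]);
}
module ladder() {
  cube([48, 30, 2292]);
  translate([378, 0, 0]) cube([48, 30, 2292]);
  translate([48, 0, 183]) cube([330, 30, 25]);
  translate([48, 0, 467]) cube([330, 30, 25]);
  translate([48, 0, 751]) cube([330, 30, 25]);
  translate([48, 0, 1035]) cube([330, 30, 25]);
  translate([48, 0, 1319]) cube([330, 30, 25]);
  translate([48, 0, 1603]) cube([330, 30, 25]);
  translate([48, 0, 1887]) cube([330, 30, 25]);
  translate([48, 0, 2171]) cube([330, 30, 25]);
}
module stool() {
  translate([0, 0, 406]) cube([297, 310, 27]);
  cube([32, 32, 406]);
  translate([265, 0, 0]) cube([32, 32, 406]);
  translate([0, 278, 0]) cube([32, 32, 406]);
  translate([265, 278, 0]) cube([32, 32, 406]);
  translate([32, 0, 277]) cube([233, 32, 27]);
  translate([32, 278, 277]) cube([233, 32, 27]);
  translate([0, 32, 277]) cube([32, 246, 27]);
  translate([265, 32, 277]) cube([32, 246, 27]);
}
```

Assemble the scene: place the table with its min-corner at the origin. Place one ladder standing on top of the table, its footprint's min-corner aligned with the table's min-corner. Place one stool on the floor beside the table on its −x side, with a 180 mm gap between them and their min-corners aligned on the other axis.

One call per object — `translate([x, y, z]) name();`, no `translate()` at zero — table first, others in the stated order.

table();
translate([0, 0, 693]) ladder();
translate([-477, 0, 0]) stool();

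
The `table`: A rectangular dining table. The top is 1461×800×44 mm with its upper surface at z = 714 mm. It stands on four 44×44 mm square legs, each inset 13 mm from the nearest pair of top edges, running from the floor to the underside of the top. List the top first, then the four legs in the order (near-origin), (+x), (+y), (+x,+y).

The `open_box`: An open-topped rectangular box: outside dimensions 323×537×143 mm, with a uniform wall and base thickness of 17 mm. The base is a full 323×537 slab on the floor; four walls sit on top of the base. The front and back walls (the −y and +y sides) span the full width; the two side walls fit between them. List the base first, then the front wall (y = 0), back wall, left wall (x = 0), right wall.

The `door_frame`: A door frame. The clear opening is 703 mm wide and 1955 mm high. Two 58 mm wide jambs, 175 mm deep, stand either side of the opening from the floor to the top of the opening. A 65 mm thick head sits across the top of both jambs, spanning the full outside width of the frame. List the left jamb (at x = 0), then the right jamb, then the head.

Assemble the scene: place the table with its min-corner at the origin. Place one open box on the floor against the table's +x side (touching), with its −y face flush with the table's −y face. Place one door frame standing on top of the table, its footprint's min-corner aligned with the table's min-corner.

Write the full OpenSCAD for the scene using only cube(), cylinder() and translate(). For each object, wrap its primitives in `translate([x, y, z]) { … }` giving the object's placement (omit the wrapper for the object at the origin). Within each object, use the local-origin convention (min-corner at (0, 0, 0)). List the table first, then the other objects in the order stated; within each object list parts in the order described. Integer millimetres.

translate([0, 0, 670]) cube([1461, 800, 44]);
translate([13, 13, 0]) cube([44, 44, 670]);
translate([1404, 13, 0]) cube([44, 44, 670]);
translate([13, 743, 0]) cube([44, 44, 670]);
translate([1404, 743, 0]) cube([44, 44, 670]);
translate([1461, 0, 0]) {
  cube([323, 537, 17]);
  translate([0, 0, 17]) cube([323, 17, 126]);
  translate([0, 520, 17]) cube([323, 17, 126]);
  translate([0, 17, 17]) cube([17, 503, 126]);
  translate([306, 17, 17]) cube([17, 503, 126]);
}
translate([0, 0, 714]) {
  cube([58, 175, 1955]);
  translate([761, 0, 0]) cube([58, 175, 1955]);
  translate([0, 0, 1955]) cube([819, 175, 65]);
}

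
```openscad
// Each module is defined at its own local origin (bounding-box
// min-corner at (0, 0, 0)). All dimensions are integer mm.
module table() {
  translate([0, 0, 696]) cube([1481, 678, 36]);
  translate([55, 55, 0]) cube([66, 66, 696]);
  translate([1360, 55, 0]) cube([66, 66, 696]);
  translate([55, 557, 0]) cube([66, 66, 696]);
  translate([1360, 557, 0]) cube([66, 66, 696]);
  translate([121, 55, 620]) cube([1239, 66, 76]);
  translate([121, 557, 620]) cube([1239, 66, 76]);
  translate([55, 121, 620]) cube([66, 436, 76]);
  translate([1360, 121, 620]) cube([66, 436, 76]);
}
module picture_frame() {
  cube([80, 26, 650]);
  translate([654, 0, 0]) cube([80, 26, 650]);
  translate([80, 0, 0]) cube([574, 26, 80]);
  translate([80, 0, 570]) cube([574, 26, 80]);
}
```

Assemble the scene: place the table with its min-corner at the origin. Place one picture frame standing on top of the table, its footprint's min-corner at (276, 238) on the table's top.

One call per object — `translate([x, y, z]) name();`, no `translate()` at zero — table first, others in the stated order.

table();
translate([276, 238, 732]) picture_frame();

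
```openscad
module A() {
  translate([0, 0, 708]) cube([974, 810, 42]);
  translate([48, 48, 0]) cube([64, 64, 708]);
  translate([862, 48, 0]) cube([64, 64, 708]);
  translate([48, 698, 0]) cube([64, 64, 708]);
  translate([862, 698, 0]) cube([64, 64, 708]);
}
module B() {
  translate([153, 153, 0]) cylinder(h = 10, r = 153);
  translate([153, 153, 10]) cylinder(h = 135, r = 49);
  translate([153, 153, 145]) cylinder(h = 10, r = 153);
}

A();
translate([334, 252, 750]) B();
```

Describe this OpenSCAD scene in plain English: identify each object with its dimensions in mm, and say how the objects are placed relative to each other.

A is a table with a 974×810 mm rectangular top, 42 mm thick, top surface at z = 750 mm, supported by four 64×64 mm square legs, each inset 48 mm from the nearest pair of top edges, running from the floor.

B is a spool: two coaxial disc flanges of radius 153 mm and thickness 10 mm, joined by a core cylinder of radius 49 mm and height 135 mm. The lower flange rests on z = 0 and the three cylinders share a vertical axis.

The spool is on top of the table, centred.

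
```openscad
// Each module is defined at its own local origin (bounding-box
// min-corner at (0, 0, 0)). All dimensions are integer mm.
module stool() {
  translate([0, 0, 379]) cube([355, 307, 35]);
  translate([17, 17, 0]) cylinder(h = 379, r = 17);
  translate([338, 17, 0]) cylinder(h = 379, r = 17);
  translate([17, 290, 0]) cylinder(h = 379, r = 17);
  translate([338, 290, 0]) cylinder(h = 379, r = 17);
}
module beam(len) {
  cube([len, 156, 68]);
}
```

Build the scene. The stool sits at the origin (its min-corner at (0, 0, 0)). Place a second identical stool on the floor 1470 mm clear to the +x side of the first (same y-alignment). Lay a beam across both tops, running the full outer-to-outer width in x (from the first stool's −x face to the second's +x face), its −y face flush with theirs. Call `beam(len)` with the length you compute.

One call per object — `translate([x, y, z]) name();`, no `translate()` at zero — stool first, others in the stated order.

stool();
translate([1825, 0, 0]) stool();
translate([0, 0, 414]) beam(2180);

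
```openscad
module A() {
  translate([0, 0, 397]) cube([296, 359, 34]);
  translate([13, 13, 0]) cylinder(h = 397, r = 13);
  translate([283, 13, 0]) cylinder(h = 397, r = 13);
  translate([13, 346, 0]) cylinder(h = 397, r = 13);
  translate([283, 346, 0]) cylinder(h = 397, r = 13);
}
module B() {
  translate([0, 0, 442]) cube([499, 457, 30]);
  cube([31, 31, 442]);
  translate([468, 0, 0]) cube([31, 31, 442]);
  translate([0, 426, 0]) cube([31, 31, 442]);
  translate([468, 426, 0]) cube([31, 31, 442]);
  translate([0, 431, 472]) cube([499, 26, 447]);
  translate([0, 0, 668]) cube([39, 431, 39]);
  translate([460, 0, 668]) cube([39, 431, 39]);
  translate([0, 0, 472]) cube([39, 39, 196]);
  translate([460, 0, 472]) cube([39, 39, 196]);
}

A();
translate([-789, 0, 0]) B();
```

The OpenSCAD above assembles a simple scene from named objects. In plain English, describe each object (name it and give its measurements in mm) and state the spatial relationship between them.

A is a simple wooden stool: a rectangular seat 296 mm (x) by 359 mm (y), 34 mm thick, top face at z = 431 mm, on four round legs, each 26 mm in diameter. The legs rest on z = 0, each leg's axis is inset half a diameter from the nearest pair of seat edges (so the leg's bounding box is flush with the corner).

B is a chair. The seat is a 499×457×30 mm slab with its top at z = 472 mm, on four 31×31 mm corner legs (flush with the seat edges, standing on z = 0). A flat backrest 26 mm thick, 447 mm tall, spans the full seat width and rises from the seat top along its +y edge, rear face flush with the rear of the seat. Two armrests of 39×39 mm section run along each side from the seat's front edge to the front of the backrest, top faces 235 mm above the seat top and outer faces flush with the seat's x-edges; a 39×39 mm post under the front of each armrest stands on the seat at the front corner.

The chair is on the floor beside the stool on its −x side.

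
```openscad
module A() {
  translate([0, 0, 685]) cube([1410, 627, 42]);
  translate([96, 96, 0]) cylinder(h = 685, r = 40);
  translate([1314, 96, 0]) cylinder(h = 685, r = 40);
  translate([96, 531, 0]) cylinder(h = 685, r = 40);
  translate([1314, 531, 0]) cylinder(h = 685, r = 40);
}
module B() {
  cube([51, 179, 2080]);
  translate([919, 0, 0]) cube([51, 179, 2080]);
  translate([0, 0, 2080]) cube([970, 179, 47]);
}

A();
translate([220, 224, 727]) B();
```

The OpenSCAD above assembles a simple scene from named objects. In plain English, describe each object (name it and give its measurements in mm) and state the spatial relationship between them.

A is a rectangular dining table. The top is 1410×627×42 mm with its upper surface at z = 727 mm. It stands on four round legs of 80 mm diameter, each leg's bounding box inset 56 mm from the nearest pair of top edges, running from the floor to the underside of the top.

B is a door frame. The clear opening is 868 mm wide and 2080 mm high. Two 51 mm wide jambs, 179 mm deep, stand either side of the opening from the floor to the top of the opening. A 47 mm thick head sits across the top of both jambs, spanning the full outside width of the frame.

The door frame is on top of the table, centred.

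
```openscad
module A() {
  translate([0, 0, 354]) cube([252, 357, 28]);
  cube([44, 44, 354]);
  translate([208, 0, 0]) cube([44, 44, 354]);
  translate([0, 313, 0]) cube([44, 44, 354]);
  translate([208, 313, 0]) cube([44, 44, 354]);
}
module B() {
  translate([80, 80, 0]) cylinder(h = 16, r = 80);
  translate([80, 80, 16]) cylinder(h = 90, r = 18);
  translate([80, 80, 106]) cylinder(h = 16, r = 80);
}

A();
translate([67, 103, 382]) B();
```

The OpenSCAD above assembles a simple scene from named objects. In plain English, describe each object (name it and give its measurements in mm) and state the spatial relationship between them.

A is a four-legged stool. The seat is a 252×357×28 mm slab whose top surface is at z = 382 mm; four square legs, each 44×44 mm in cross-section, run from the floor (z = 0) to the underside of the seat, each flush with a corner of the seat.

B is a spool: two coaxial disc flanges of radius 80 mm and thickness 16 mm, joined by a core cylinder of radius 18 mm and height 90 mm. The lower flange rests on z = 0 and the three cylinders share a vertical axis.

The spool is on top of the stool.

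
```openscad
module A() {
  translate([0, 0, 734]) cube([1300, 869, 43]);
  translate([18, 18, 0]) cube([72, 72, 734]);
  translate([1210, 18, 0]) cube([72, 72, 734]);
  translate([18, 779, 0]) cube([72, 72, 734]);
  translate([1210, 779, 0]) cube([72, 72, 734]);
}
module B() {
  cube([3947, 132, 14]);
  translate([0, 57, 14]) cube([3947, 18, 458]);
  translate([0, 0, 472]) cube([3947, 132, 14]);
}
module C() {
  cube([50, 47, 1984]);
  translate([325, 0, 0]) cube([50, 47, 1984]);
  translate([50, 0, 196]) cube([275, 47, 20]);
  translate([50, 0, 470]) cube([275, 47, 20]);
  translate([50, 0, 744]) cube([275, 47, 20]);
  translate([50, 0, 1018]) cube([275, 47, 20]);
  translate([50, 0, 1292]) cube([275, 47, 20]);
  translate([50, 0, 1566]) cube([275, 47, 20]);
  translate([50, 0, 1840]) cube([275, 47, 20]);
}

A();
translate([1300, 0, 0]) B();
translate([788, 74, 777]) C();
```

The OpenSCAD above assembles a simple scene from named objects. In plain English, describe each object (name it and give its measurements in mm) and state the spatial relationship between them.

A is a table with a 1300×869 mm rectangular top, 43 mm thick, top surface at z = 777 mm, supported by four 72×72 mm square legs, each inset 18 mm from the nearest pair of top edges, running from the floor.

B is an I-beam lying along x, 3947 mm long. Overall section height 486 mm. Two flanges 132 mm wide (y) and 14 mm thick, one on the floor and one at the top; a web 18 mm thick runs between them, centred on the flange width.

C is a wooden ladder with two side rails of 50×47 mm section and 1984 mm height, set 375 mm apart overall. Between them run 7 rectangular rungs (47 mm deep, 20 mm thick), front faces flush with the rails' −y face. The bottom of the first rung is 196 mm above the floor and each subsequent rung is 274 mm higher than the one below.

The I-beam is against the table's +x side, with their −y faces flush. The ladder is on top of the table.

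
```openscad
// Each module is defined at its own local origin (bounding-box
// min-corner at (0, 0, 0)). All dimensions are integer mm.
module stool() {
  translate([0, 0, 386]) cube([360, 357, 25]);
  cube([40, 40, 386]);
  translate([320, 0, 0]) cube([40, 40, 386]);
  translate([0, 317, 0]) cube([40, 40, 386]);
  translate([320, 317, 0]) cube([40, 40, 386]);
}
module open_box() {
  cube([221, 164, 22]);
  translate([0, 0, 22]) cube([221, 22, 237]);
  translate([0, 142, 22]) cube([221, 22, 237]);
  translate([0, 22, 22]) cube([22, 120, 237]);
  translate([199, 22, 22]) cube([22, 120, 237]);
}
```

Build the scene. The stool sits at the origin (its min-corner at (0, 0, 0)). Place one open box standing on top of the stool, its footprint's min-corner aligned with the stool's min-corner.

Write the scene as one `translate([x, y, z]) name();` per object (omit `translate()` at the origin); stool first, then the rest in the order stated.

stool();
translate([0, 0, 411]) open_box();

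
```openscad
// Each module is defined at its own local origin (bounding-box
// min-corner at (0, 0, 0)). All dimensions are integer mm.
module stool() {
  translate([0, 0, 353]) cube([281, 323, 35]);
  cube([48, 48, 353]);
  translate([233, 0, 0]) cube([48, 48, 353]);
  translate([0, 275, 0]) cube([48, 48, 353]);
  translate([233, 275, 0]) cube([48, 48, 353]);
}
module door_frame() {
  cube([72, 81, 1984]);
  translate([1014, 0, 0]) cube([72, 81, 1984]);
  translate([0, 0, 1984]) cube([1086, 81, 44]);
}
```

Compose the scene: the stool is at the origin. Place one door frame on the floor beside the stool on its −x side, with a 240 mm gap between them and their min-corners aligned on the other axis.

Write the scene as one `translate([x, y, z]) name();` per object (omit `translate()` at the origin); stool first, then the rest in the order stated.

stool();
translate([-1326, 0, 0]) door_frame();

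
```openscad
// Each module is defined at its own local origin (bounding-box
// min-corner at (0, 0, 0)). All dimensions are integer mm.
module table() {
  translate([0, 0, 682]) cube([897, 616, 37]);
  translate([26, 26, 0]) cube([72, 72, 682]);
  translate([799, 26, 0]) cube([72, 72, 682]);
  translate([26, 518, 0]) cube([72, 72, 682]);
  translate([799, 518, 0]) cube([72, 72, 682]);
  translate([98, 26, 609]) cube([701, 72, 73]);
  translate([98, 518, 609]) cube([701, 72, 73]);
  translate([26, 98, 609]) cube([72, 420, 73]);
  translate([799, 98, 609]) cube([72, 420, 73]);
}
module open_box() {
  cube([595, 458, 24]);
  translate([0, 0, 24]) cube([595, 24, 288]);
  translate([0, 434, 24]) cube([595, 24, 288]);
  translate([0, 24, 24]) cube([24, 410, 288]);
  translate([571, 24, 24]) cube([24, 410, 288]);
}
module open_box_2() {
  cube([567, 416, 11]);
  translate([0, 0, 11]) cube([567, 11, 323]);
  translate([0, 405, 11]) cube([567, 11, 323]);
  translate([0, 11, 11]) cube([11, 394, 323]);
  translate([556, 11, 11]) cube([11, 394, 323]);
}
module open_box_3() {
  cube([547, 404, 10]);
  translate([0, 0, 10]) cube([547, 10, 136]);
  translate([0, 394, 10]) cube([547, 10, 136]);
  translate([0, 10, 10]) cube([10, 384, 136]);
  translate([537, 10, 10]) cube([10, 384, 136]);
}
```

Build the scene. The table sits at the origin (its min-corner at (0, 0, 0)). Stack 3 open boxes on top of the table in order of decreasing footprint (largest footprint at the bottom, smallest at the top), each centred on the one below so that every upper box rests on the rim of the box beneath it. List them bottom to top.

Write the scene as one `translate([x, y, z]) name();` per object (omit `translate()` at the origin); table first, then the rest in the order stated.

table();
translate([151, 79, 719]) open_box();
translate([165, 100, 1031]) open_box_2();
translate([175, 106, 1365]) open_box_3();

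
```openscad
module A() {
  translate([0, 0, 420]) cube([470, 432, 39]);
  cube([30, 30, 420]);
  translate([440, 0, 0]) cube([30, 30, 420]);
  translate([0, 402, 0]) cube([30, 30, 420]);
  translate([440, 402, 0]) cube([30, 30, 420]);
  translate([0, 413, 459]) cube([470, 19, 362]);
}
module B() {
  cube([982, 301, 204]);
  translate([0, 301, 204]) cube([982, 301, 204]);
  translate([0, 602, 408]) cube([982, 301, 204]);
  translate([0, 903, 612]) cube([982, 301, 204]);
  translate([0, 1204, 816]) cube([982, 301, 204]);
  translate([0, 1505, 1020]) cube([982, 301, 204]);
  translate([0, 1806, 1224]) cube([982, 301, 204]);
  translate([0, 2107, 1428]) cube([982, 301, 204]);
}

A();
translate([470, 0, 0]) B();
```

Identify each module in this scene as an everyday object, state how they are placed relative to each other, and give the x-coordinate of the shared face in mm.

A is a chair. B is a staircase. The staircase is against the chair's +x side, with their −y faces flush. The x-coordinate of the shared face is 470 mm.

The chair's +x face and the staircase's −x face are both at x = 470 mm.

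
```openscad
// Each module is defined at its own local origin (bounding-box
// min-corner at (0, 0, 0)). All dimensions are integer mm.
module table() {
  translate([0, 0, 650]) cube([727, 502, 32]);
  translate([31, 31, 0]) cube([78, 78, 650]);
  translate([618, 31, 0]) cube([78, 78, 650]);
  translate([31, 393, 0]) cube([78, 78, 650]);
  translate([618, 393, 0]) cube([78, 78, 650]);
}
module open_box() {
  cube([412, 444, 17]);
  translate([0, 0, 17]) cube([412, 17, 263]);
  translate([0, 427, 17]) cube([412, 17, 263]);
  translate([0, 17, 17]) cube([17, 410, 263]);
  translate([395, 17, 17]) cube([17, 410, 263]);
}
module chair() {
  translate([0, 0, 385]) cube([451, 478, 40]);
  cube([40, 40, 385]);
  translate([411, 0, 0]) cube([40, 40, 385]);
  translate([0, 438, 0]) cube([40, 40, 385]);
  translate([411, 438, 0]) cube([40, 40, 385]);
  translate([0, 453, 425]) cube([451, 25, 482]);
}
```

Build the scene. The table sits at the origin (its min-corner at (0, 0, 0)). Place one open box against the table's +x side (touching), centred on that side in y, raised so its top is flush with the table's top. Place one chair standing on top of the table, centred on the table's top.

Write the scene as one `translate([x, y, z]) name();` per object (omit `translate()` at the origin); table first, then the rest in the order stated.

table();
translate([727, 29, 402]) open_box();
translate([138, 12, 682]) chair();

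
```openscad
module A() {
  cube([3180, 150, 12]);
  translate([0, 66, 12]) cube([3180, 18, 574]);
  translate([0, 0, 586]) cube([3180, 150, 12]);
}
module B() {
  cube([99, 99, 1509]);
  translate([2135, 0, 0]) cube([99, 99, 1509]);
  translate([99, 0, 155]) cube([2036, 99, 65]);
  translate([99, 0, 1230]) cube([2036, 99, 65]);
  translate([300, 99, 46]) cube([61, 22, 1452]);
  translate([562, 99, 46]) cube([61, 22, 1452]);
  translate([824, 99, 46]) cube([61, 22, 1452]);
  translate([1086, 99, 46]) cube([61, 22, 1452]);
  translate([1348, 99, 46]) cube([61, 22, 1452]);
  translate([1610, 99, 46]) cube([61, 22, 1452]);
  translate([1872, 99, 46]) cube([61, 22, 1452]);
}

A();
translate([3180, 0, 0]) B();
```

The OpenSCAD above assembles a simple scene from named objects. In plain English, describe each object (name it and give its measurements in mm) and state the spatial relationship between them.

A is an I-beam lying along x, 3180 mm long. Overall section height 598 mm. Two flanges 150 mm wide (y) and 12 mm thick, one on the floor and one at the top; a web 18 mm thick runs between them, centred on the flange width.

B is a fence section. Two 99×99 mm posts, 1509 mm tall, stand on the floor with a clear span of 2036 mm between their inner faces. Two horizontal rails of 99×65 mm section span the gap between the posts with their undersides at z = 155 mm and z = 1230 mm, flush with the posts' −y face. 7 pickets, each 61 mm wide, 22 mm thick and 1452 mm tall, are fixed to the +y face of the rails with their bottoms at z = 46 mm, evenly spaced across the span with equal gaps (rounded down to the nearest mm) at the −x end and between each pair — any rounding remainder accumulates at the +x end.

The fence section is against the I-beam's +x side, with their −y faces flush.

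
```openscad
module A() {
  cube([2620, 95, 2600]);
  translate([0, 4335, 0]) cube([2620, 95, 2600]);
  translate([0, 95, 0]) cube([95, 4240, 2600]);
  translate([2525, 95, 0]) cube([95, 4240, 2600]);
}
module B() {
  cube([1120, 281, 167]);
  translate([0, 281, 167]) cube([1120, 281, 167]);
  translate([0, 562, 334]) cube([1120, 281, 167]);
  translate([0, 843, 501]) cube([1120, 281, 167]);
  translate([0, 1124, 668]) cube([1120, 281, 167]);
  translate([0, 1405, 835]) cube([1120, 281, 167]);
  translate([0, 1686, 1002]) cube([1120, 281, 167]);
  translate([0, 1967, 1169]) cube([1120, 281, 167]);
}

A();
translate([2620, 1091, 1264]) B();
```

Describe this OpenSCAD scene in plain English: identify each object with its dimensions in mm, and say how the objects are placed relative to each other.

A is a box-shaped house frame (walls only): outside footprint 2620×4430 mm, wall height 2600 mm, wall thickness 95 mm. The two y-facing walls run the full x-width; the two x-facing walls fit between the inner faces of the y-facing walls.

B is a run of 8 identical solid stair steps. Each tread is 1120×281 mm and each step block is 167 mm high. Step 1 rests on the floor; step k is offset from step 1 by (k−1)×281 mm in y and (k−1)×167 mm in z.

The staircase is beside the house frame with their tops flush at z = 2600.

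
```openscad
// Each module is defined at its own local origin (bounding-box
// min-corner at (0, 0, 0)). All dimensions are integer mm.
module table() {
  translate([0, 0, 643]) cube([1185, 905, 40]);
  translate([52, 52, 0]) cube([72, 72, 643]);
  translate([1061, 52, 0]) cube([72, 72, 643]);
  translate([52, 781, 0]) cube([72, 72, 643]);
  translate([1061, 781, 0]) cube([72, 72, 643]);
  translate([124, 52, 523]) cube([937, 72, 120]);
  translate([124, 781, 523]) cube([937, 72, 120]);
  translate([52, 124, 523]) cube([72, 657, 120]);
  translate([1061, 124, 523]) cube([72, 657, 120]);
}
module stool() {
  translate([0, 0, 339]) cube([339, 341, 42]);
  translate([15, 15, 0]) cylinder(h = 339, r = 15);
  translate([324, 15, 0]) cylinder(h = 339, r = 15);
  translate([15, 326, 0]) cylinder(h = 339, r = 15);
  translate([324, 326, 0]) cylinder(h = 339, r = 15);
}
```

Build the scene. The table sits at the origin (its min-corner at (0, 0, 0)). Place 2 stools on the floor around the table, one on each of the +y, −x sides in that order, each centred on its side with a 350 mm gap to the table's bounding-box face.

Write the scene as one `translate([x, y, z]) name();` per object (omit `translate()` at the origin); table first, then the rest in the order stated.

table();
translate([423, 1255, 0]) stool();
translate([-689, 282, 0]) stool();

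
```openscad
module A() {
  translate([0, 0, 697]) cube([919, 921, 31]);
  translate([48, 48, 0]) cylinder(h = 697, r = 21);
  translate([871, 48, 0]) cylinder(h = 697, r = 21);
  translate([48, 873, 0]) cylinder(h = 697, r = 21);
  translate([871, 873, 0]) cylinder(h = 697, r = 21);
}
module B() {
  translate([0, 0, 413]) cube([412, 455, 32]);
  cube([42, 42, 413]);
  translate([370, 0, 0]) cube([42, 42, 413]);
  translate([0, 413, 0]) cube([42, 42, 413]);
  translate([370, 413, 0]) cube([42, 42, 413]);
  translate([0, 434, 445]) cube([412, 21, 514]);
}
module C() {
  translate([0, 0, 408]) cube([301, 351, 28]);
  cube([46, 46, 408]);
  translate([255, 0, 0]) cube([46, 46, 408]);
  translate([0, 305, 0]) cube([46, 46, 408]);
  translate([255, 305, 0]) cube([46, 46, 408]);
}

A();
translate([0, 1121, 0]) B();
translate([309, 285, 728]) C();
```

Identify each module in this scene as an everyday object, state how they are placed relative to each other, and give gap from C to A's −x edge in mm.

The stool's min-x is at 309; the table's min-x is 0; gap = 309 mm.

A is a table. B is a chair. C is a stool. The chair is on the floor beside the table on its +y side. The stool is on top of the table, centred. The gap from the stool to the table's −x edge is 309 mm.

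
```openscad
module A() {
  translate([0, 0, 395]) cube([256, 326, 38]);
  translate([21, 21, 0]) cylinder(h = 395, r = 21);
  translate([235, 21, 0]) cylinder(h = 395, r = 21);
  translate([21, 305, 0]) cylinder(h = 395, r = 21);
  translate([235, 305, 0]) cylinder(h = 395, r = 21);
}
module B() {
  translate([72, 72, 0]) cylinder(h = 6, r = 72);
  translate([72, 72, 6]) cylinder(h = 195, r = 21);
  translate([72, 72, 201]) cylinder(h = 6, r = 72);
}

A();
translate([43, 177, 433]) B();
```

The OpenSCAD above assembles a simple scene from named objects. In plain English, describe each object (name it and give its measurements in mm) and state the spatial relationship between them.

A is a four-legged stool. The seat is a 256×326×38 mm slab whose top surface is at z = 433 mm; four round legs, each 42 mm in diameter, run from the floor (z = 0) to the underside of the seat, each leg's axis is inset half a diameter from the nearest pair of seat edges (so the leg's bounding box is flush with the corner).

B is a spool: two coaxial disc flanges of radius 72 mm and thickness 6 mm, joined by a core cylinder of radius 21 mm and height 195 mm. The lower flange rests on z = 0 and the three cylinders share a vertical axis.

The spool is on top of the stool.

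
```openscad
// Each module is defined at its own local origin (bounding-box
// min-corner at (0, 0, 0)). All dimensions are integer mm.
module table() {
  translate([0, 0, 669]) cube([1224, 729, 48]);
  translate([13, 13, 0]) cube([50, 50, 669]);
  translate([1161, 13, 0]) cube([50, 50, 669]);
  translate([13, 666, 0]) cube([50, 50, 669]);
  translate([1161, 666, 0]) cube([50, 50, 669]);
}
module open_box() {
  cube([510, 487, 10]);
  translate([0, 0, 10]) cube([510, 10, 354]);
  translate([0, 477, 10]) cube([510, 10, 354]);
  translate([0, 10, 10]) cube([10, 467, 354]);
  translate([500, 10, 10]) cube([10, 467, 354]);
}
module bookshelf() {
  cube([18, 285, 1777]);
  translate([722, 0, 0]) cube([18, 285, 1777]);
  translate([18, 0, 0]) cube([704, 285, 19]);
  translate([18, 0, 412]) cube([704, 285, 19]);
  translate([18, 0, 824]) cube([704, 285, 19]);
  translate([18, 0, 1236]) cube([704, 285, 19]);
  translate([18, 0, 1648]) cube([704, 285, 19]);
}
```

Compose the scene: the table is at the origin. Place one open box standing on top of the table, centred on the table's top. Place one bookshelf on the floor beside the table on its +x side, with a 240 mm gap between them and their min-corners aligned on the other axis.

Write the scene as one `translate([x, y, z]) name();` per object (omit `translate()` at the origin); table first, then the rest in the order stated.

table();
translate([357, 121, 717]) open_box();
translate([1464, 0, 0]) bookshelf();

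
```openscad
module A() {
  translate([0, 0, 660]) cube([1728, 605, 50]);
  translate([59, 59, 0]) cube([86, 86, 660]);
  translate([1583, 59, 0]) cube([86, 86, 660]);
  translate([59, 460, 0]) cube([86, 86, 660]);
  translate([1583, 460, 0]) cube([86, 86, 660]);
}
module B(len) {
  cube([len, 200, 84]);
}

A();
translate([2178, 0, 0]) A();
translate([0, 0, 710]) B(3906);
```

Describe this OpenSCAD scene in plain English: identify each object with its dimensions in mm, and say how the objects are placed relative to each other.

A is a table with a 1728×605 mm rectangular top, 50 mm thick, top surface at z = 710 mm, supported by four 86×86 mm square legs, each inset 59 mm from the nearest pair of top edges, running from the floor.

B is a rectangular beam 3906 mm long (x), 200 mm deep (y), 84 mm thick (z).

The beam spans the tops of two tables placed 450 mm apart, resting at z = 710 mm.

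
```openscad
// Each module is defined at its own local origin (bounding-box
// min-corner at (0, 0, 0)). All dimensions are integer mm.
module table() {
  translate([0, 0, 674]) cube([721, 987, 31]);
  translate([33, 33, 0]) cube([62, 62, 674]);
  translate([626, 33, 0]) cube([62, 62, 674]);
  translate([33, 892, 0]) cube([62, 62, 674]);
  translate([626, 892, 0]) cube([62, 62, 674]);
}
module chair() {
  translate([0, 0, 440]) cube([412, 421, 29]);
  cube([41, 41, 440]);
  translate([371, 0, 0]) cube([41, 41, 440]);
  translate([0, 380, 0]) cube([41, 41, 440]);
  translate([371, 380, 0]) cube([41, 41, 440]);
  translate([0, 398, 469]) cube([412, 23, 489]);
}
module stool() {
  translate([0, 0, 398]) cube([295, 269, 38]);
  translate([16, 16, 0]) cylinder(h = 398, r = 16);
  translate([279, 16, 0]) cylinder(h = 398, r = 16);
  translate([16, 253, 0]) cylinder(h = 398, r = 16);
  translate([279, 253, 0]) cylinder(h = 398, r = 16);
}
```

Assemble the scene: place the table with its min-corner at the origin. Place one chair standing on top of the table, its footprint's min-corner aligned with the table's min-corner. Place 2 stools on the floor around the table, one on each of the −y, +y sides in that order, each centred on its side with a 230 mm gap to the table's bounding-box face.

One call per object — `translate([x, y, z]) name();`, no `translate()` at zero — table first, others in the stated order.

table();
translate([0, 0, 705]) chair();
translate([213, -499, 0]) stool();
translate([213, 1217, 0]) stool();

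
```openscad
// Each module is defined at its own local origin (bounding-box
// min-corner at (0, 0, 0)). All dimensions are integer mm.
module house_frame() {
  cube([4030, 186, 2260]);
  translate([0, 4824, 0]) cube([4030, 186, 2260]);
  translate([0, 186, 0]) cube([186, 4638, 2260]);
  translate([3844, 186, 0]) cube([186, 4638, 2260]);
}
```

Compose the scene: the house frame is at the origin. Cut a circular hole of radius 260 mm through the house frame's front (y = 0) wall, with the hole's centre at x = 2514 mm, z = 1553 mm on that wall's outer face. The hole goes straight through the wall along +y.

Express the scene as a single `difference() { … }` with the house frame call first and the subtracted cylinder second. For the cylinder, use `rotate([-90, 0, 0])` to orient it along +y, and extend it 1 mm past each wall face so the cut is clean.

difference() {
  house_frame();
  translate([2514, -1, 1553]) rotate([-90, 0, 0]) cylinder(h = 188, r = 260);
}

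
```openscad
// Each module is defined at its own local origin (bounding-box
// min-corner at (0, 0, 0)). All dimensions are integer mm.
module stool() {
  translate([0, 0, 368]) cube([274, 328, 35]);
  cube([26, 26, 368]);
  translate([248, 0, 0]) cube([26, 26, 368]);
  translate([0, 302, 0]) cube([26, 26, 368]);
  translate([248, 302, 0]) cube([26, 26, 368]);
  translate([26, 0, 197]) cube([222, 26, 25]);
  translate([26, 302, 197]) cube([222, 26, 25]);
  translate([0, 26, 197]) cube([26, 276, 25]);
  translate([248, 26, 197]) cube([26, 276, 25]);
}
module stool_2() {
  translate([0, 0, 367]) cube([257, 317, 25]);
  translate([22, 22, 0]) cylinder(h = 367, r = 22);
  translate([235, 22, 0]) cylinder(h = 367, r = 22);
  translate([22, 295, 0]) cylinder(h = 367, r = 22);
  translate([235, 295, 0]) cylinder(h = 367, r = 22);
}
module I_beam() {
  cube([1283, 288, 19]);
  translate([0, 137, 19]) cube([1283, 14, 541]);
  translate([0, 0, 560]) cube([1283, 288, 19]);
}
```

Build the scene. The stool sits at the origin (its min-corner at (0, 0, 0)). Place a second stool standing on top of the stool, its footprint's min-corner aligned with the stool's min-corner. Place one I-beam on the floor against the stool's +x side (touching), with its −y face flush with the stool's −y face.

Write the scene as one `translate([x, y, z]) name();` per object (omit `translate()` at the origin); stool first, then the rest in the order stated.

stool();
translate([0, 0, 403]) stool_2();
translate([274, 0, 0]) I_beam();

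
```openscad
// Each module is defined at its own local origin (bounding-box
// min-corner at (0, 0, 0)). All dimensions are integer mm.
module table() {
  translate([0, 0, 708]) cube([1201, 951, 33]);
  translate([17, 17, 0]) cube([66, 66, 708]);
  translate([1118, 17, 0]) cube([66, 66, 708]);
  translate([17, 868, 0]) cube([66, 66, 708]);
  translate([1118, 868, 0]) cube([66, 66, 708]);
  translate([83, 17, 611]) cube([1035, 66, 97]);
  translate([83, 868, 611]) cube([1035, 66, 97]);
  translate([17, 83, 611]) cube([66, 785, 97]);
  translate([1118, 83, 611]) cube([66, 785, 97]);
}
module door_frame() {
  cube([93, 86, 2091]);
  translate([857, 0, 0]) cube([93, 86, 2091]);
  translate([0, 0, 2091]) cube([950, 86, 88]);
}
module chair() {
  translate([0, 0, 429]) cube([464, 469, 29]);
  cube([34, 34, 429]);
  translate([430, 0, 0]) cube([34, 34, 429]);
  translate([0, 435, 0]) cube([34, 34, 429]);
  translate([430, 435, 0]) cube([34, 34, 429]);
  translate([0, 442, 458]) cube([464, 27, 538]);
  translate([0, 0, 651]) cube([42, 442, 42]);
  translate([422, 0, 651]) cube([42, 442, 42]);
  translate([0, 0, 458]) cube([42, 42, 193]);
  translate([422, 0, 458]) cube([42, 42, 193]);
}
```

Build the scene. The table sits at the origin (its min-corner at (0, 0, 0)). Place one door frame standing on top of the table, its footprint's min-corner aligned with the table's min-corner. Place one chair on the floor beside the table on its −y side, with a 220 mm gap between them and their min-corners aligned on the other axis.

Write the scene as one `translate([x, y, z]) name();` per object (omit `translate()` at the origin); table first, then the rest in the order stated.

table();
translate([0, 0, 741]) door_frame();
translate([0, -689, 0]) chair();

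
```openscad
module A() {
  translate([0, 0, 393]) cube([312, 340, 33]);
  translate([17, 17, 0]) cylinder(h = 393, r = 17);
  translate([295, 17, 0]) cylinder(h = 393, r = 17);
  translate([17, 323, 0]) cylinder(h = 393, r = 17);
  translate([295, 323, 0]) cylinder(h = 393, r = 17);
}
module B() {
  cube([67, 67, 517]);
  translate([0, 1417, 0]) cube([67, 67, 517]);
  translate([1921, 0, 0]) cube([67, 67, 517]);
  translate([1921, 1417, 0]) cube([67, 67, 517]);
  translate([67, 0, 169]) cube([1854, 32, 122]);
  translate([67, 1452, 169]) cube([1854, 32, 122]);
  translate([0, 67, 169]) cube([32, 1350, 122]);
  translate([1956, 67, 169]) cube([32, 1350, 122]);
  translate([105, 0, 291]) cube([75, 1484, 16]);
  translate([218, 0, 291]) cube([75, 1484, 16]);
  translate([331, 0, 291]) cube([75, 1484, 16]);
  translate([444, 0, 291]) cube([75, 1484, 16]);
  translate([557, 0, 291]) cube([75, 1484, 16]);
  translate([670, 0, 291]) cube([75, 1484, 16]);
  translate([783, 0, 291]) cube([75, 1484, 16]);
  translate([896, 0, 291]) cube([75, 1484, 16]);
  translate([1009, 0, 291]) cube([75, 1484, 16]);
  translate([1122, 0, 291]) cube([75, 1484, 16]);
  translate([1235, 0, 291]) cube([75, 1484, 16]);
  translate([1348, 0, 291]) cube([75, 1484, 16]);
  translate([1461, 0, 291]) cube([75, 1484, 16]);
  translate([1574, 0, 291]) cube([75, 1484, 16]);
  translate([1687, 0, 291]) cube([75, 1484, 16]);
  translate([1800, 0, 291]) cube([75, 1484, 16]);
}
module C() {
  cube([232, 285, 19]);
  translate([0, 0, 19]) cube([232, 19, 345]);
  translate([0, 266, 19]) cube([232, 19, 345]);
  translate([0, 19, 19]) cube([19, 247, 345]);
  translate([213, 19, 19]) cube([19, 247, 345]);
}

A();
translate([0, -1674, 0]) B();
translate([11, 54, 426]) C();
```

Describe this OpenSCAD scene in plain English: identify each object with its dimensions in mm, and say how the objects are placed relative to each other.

A is a simple wooden stool: a rectangular seat 312 mm (x) by 340 mm (y), 33 mm thick, top face at z = 426 mm, on four round legs, each 34 mm in diameter. The legs rest on z = 0, each leg's axis is inset half a diameter from the nearest pair of seat edges (so the leg's bounding box is flush with the corner).

B is a bed frame 1988 mm long (x) by 1484 mm wide (y). Four 67×67 mm corner posts, 517 mm tall, at the corners of the footprint. Four rails of 32 mm thickness and 122 mm height run between adjacent posts with their undersides at z = 169 mm, their outer faces flush with the outside of the frame (the two x-running rails run between the posts' inner faces; the two y-running rails run between the posts' inner faces). 16 slats, each 75 mm wide (x) and 16 mm thick, lie across the top of the two x-running rails, running the full 1484 mm width of the frame in y; the slats are evenly spaced along x between the inner faces of the end posts with equal gaps (rounded down to the nearest mm) at the −x end and between each pair — any rounding remainder accumulates at the +x end.

C is an open storage box with external size 232×285×364 mm and wall thickness 19 mm (the base is also 19 mm thick). The base covers the whole footprint; the four walls stand on the base, with the y-facing walls full-width and the x-facing walls fitting between their inner faces.

The bed frame is on the floor beside the stool on its −y side. The open box is on top of the stool.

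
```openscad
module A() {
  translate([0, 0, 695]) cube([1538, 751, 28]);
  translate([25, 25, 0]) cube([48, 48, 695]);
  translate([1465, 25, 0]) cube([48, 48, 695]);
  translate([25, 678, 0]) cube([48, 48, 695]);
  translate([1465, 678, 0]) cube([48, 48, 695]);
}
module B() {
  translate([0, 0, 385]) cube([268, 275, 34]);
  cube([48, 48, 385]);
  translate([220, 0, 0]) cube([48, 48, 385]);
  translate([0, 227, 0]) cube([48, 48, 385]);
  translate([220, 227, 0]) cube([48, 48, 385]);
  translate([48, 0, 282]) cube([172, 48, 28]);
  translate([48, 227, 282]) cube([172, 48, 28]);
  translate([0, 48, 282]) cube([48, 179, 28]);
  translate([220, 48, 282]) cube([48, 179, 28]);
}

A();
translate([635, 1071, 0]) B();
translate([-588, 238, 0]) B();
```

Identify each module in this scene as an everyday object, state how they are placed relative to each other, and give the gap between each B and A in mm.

A is a table. B is a stool. Two stools sit around the table at the +y, −x sides. The gap between each stool and the table is 320 mm.

Each stool's nearest face is 320 mm from the table's bounding box.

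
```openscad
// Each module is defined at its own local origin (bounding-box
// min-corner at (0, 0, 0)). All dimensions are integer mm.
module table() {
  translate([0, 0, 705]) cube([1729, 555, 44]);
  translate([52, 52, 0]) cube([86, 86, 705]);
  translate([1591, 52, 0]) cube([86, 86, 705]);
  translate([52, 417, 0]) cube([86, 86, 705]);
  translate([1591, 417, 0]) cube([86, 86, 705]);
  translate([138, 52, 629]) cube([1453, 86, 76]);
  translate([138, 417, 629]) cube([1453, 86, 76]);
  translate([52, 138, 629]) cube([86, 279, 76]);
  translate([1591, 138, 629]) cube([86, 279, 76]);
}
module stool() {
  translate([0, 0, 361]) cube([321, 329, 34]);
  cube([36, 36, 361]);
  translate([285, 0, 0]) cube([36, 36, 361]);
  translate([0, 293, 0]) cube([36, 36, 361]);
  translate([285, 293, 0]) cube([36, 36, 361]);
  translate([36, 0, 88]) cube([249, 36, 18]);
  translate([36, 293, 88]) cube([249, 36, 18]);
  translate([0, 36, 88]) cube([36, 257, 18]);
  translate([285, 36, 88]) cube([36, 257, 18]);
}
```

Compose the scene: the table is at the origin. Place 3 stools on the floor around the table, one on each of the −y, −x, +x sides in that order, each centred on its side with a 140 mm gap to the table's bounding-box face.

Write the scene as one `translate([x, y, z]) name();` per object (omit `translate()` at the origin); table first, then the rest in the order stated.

table();
translate([704, -469, 0]) stool();
translate([-461, 113, 0]) stool();
translate([1869, 113, 0]) stool();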